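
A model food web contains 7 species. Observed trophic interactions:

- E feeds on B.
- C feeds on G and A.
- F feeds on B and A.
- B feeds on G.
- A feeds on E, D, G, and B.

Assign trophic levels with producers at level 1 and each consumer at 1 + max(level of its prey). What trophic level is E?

G is a producer → level 1.
B eats G → level 2.
E eats B → level 3.

Trophic level 3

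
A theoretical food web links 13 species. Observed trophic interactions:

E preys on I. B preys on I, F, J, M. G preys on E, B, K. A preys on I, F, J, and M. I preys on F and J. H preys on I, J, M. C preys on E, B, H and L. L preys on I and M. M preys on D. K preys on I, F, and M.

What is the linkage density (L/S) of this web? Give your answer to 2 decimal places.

L/S = 2.08

There are L = 27 links among S = 13 species.
L/S = 27/13 = 2.0769 ≈ 2.08.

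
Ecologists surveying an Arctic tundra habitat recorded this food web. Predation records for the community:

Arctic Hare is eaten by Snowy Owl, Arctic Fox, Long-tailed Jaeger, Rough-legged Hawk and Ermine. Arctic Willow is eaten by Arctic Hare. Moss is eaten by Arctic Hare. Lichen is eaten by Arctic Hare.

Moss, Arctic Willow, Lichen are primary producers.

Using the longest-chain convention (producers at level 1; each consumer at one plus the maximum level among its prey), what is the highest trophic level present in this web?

3

Producers (level 1): Moss, Arctic Willow, Lichen.
Moss → Arctic Hare → Snowy Owl gives Snowy Owl level 3.
No species has a prey at level 3, so no species reaches level 4.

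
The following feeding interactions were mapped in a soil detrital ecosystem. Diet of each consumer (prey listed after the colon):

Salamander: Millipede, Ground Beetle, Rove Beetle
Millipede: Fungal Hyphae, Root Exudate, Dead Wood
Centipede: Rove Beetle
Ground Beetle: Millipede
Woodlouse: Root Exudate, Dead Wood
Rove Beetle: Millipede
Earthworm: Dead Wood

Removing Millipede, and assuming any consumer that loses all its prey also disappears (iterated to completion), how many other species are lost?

4

Remove Millipede.
Round 1: Ground Beetle (all prey gone), Rove Beetle (all prey gone) → extinct.
Round 2: Centipede (all prey gone), Salamander (all prey gone) → extinct.
No further losses. Total secondary extinctions: 4.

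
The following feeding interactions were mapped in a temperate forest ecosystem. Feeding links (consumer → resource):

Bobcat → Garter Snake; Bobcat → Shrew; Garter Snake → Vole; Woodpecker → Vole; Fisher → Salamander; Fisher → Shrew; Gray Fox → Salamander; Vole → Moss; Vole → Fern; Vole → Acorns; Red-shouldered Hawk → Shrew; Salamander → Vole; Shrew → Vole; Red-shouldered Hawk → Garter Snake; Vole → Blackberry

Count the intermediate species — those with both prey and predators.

4

Intermediate species (has both prey and predators): Vole, Shrew, Salamander, Garter Snake.
Count: 4.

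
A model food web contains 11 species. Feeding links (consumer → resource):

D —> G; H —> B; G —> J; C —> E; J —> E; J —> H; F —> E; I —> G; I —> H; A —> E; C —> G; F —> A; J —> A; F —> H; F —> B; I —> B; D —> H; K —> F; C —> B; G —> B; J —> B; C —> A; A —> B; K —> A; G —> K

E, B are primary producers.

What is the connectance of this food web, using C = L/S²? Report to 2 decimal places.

The web has S = 11 species and L = 25 feeding links.
C = L / S² = 25 / 121 = 0.2066 ≈ 0.21.

C = 0.21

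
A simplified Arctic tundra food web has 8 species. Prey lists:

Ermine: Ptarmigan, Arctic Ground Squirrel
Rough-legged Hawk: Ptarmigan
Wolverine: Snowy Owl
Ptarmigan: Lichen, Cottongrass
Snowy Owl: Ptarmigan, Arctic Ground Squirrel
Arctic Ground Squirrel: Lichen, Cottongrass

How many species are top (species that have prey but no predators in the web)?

Top species (has prey, but nothing eats it): Ermine, Rough-legged Hawk, Wolverine.
Count: 3.

3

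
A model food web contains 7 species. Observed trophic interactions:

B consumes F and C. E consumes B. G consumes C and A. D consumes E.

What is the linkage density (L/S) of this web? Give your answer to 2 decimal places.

There are L = 6 links among S = 7 species.
L/S = 6/7 = 0.8571 ≈ 0.86.

L/S = 0.86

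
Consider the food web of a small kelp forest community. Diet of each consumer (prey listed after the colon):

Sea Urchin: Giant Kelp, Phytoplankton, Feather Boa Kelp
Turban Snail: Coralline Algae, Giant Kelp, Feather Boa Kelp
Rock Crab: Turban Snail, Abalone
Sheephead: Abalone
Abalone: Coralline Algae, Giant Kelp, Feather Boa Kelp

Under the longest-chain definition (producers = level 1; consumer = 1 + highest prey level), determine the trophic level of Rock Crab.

Trophic level 3

Coralline Algae is a producer → level 1.
Turban Snail eats Coralline Algae (level 1); other prey at levels: Giant Kelp 1, Feather Boa Kelp 1 → level 2.
Rock Crab eats Turban Snail (level 2); other prey at levels: Abalone 2 → level 3.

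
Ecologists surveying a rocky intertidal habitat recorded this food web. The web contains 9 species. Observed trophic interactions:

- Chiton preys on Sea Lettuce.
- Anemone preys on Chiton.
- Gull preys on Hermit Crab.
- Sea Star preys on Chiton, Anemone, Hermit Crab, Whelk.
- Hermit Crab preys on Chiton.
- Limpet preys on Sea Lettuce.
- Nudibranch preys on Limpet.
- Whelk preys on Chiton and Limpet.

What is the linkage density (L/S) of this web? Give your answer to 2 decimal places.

L/S = 1.33

There are L = 12 links among S = 9 species.
L/S = 12/9 = 1.3333 ≈ 1.33.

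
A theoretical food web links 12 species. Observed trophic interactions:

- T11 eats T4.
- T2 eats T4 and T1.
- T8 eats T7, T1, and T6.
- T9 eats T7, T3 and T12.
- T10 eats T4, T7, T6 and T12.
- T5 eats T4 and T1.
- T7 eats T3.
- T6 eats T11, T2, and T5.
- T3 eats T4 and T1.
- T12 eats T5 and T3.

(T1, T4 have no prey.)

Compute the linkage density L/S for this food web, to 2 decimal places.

There are L = 23 links among S = 12 species.
L/S = 23/12 = 1.9167 ≈ 1.92.

L/S = 1.92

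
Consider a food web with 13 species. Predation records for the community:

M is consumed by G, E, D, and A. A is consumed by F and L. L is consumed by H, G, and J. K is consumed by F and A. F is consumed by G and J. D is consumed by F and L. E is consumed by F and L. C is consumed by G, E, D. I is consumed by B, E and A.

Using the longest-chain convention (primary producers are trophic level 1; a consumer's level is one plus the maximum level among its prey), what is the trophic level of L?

C is a producer → level 1.
E eats C (level 1); other prey at levels: I 1, M 1 → level 2.
L eats E (level 2); other prey at levels: D 2, A 2 → level 3.

Trophic level 3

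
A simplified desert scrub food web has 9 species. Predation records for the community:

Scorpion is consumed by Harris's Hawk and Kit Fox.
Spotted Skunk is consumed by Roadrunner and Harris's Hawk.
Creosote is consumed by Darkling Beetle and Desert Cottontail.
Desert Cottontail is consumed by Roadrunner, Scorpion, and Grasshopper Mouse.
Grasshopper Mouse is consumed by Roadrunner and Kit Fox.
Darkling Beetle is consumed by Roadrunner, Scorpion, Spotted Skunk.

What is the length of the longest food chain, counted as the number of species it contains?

4 species

One longest chain: Creosote → Darkling Beetle → Scorpion → Harris's Hawk.
It has 4 species and 3 links.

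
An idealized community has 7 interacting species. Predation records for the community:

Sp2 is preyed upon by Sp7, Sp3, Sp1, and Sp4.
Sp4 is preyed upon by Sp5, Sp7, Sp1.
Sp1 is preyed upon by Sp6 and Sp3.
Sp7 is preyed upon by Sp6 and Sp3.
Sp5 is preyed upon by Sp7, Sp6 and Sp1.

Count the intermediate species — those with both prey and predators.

4

Intermediate species (has both prey and predators): Sp4, Sp5, Sp7, Sp1.
Count: 4.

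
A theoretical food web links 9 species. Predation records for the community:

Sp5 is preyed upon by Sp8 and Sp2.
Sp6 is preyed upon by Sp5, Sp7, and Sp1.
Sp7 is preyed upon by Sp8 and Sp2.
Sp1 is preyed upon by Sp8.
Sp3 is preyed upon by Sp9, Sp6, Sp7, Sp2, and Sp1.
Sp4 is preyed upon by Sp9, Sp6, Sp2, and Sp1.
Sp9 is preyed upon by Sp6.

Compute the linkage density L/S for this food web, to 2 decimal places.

There are L = 18 links among S = 9 species.
L/S = 18/9 = 2.0000 ≈ 2.00.

L/S = 2.00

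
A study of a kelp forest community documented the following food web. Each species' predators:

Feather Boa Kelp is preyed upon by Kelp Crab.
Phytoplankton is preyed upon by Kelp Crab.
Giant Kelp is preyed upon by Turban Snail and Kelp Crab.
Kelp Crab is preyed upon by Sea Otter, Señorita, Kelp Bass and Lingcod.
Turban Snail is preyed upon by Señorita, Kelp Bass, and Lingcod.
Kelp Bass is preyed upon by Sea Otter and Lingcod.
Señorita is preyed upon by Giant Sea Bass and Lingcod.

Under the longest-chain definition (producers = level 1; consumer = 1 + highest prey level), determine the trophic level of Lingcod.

Feather Boa Kelp is a producer → level 1.
Kelp Crab eats Feather Boa Kelp (level 1); other prey at levels: Giant Kelp 1, Phytoplankton 1 → level 2.
Señorita eats Kelp Crab (level 2); other prey at levels: Turban Snail 2 → level 3.
Lingcod eats Señorita (level 3); other prey at levels: Kelp Crab 2, Turban Snail 2, Kelp Bass 3 → level 4.

Trophic level 4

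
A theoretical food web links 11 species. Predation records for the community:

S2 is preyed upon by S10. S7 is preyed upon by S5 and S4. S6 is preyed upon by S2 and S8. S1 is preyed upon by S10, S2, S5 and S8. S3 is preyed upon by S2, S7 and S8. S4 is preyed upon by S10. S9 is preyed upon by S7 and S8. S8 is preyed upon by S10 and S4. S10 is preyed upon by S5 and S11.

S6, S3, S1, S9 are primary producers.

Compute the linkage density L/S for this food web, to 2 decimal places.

L/S = 1.73

There are L = 19 links among S = 11 species.
L/S = 19/11 = 1.7273 ≈ 1.73.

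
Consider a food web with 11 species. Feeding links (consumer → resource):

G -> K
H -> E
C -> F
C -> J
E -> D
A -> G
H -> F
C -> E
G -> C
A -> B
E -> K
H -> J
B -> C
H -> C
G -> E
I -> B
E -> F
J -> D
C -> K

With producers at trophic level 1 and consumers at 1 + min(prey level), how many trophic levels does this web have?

Producers (level 1): K, D, F.
Following each consumer down to its lowest-level prey: K → C → B → I (levels 1 through 4).
All prey of I (B 3) are at level 3 or above, so I is at level 1 + 3 = 4.
Every consumer has at least one prey at level 3 or below, so none exceeds level 4.

4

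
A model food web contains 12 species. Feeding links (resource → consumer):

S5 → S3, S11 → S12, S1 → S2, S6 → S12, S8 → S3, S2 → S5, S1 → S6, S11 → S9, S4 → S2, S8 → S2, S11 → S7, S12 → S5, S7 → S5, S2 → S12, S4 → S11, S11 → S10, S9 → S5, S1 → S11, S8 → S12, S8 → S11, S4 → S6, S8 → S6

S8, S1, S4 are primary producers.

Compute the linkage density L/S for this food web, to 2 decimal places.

There are L = 22 links among S = 12 species.
L/S = 22/12 = 1.8333 ≈ 1.83.

L/S = 1.83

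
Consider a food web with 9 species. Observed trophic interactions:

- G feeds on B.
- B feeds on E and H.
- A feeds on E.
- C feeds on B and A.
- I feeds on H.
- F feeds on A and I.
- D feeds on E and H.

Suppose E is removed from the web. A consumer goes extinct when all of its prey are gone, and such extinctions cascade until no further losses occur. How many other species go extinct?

Remove E.
Round 1: A (all prey gone) → extinct.
No further losses. Total secondary extinctions: 1.

1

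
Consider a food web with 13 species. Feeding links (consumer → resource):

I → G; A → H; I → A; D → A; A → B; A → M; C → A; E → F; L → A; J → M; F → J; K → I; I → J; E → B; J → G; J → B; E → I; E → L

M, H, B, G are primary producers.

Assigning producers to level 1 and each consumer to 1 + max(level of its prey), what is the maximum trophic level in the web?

Producers (level 1): M, H, B, G.
M → J → I → K gives K level 4.
No species has a prey at level 4, so no species reaches level 5.

4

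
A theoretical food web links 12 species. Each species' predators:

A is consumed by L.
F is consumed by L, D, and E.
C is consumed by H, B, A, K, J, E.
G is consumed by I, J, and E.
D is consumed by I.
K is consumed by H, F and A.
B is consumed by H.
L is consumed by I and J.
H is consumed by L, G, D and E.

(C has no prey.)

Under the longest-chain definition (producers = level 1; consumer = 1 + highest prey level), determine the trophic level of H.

Trophic level 3

C is a producer → level 1.
K eats C → level 2.
H eats K (level 2); other prey at levels: C 1, B 2 → level 3.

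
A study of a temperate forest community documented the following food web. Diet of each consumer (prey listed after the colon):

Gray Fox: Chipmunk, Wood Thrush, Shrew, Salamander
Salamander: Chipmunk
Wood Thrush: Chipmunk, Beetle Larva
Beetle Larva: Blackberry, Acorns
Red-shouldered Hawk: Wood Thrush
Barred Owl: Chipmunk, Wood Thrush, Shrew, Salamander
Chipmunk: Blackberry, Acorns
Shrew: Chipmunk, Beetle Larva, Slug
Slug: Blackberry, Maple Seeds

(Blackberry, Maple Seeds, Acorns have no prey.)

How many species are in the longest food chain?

4 species

One longest chain: Blackberry → Chipmunk → Salamander → Barred Owl.
It has 4 species and 3 links.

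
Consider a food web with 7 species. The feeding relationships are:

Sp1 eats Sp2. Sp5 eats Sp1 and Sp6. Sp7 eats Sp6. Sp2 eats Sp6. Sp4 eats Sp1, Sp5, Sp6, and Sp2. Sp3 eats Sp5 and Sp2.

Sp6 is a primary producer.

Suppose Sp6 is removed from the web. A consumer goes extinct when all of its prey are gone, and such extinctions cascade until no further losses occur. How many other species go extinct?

Remove Sp6.
Round 1: Sp2 (all prey gone), Sp7 (all prey gone) → extinct.
Round 2: Sp1 (all prey gone) → extinct.
Round 3: Sp5 (all prey gone) → extinct.
Round 4: Sp3 (all prey gone), Sp4 (all prey gone) → extinct.
No further losses. Total secondary extinctions: 6.

6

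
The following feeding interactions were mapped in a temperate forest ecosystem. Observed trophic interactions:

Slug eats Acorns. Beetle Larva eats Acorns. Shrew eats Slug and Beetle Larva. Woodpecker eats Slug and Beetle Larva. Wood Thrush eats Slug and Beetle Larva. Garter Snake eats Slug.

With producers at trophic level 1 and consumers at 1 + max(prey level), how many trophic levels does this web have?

Producers (level 1): Acorns.
Acorns → Slug → Woodpecker gives Woodpecker level 3.
No species has a prey at level 3, so no species reaches level 4.

3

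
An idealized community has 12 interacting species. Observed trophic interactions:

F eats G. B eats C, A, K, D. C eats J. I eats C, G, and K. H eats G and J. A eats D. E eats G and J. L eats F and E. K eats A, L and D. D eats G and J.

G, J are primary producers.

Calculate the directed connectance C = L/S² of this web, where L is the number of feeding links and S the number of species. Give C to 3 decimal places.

C = 0.146

The web has S = 12 species and L = 21 feeding links.
C = L / S² = 21 / 144 = 0.1458 ≈ 0.146.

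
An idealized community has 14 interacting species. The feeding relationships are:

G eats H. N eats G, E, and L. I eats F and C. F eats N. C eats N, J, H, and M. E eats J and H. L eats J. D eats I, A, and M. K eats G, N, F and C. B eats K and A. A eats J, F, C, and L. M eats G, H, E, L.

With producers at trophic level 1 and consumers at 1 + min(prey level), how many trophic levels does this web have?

Producers (level 1): J, H.
Following each consumer down to its lowest-level prey: H → G → N → F (levels 1 through 4).
All prey of F (N 3) are at level 3 or above, so F is at level 1 + 3 = 4.
Every consumer has at least one prey at level 3 or below, so none exceeds level 4.

4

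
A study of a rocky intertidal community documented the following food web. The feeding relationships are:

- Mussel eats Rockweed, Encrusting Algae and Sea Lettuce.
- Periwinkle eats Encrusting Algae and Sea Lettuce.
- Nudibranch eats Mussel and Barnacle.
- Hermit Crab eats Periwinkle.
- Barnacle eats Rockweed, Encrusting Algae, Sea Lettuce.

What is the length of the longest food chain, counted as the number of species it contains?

One longest chain: Sea Lettuce → Mussel → Nudibranch.
It has 3 species and 2 links.

3 species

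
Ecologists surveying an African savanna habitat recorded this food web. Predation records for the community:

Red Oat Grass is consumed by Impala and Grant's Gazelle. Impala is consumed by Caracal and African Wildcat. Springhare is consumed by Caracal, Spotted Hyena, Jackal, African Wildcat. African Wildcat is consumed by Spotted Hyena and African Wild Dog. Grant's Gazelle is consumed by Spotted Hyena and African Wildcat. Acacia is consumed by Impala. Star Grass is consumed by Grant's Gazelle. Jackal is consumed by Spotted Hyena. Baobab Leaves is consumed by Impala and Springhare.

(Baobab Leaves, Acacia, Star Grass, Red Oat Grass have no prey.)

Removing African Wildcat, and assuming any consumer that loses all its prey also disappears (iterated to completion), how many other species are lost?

1

Remove African Wildcat.
Round 1: African Wild Dog (all prey gone) → extinct.
No further losses. Total secondary extinctions: 1.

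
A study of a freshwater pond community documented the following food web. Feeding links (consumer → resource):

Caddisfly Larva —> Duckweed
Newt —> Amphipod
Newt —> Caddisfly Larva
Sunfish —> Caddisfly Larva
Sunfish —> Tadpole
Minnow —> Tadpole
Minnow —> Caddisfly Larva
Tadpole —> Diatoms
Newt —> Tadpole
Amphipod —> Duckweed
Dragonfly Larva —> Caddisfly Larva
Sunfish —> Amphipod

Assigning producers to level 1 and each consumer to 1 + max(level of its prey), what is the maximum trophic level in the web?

Producers (level 1): Diatoms, Duckweed.
Duckweed → Caddisfly Larva → Sunfish gives Sunfish level 3.
No species has a prey at level 3, so no species reaches level 4.

3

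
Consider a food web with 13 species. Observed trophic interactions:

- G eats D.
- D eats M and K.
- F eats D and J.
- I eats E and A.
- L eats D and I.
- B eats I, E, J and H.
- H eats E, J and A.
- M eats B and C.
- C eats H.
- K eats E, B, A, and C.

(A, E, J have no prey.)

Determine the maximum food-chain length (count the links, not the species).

One longest chain: A → H → C → M → D → G.
It has 6 species and 5 links.

5 links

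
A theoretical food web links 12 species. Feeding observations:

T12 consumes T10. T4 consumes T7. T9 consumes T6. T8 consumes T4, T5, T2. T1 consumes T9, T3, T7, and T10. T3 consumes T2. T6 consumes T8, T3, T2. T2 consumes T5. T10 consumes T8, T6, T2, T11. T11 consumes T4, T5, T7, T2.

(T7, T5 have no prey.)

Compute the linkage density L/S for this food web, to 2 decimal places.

L/S = 1.92

There are L = 23 links among S = 12 species.
L/S = 23/12 = 1.9167 ≈ 1.92.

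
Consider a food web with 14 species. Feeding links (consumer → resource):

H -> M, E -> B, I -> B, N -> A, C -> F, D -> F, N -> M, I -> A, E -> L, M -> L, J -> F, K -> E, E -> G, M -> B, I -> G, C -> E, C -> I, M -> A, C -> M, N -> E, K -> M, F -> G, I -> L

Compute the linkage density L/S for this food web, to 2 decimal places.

L/S = 1.64

There are L = 23 links among S = 14 species.
L/S = 23/14 = 1.6429 ≈ 1.64.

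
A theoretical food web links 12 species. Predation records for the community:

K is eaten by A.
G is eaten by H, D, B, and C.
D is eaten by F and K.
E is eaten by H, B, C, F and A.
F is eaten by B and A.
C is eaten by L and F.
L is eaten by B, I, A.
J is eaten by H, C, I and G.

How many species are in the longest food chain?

5 species

One longest chain: J → G → D → K → A.
It has 5 species and 4 links.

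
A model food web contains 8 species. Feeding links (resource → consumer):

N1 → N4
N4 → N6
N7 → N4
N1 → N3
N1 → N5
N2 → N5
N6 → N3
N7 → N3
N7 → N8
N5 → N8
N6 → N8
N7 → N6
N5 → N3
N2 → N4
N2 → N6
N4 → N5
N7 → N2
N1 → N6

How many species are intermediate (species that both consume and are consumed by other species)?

Intermediate species (has both prey and predators): N2, N4, N6, N5.
Count: 4.

4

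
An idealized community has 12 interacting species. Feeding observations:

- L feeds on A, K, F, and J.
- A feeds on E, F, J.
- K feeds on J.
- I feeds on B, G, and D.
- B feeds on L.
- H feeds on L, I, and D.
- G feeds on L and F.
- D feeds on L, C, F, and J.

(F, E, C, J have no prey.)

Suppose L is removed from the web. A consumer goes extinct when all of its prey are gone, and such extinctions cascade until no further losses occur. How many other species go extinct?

1

Remove L.
Round 1: B (all prey gone) → extinct.
No further losses. Total secondary extinctions: 1.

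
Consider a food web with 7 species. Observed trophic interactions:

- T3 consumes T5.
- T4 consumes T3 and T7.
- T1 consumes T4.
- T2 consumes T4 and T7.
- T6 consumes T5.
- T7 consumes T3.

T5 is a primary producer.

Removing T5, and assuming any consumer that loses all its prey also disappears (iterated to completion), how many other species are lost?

Remove T5.
Round 1: T3 (all prey gone), T6 (all prey gone) → extinct.
Round 2: T7 (all prey gone) → extinct.
Round 3: T4 (all prey gone) → extinct.
Round 4: T1 (all prey gone), T2 (all prey gone) → extinct.
No further losses. Total secondary extinctions: 6.

6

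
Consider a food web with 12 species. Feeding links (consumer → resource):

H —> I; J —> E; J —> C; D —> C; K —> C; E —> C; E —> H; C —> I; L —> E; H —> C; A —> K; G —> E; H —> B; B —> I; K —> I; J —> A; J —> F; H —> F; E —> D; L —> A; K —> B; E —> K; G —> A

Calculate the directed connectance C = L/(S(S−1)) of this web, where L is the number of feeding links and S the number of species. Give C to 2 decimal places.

C = 0.17

The web has S = 12 species and L = 23 feeding links.
C = L / (S(S−1)) = 23 / 132 = 0.1742 ≈ 0.17.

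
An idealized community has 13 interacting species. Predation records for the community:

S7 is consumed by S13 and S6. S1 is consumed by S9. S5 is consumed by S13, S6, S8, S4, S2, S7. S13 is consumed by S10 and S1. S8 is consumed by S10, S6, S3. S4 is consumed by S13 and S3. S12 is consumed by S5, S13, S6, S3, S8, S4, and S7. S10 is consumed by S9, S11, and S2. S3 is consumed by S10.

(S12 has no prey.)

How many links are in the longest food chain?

5 links

One longest chain: S12 → S5 → S4 → S13 → S1 → S9.
It has 6 species and 5 links.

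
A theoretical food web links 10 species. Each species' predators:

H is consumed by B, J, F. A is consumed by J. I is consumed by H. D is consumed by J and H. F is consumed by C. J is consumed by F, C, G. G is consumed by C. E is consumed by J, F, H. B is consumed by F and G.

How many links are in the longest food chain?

4 links

One longest chain: I → H → B → F → C.
It has 5 species and 4 links.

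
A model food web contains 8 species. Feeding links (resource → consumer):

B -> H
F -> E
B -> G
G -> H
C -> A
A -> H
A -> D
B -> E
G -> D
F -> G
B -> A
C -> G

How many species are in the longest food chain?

One longest chain: F → G → D.
It has 3 species and 2 links.

3 species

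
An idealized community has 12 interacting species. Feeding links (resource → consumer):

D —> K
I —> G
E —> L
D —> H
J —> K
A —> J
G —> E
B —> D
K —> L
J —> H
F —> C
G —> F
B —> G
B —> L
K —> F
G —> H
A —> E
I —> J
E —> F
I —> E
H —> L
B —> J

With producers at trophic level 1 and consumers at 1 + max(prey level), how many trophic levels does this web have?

Producers (level 1): A, I, B.
I → G → E → F → C gives C level 5.
No species has a prey at level 5, so no species reaches level 6.

5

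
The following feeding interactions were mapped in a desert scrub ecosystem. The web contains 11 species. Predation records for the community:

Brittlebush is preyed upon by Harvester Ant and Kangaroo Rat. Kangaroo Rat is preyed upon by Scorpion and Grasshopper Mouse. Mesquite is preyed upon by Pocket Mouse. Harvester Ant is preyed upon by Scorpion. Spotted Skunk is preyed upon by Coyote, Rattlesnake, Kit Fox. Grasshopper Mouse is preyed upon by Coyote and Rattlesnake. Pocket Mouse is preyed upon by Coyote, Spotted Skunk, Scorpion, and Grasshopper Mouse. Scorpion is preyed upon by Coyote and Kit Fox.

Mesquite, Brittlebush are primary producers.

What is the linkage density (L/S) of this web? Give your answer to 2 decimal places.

L/S = 1.55

There are L = 17 links among S = 11 species.
L/S = 17/11 = 1.5455 ≈ 1.55.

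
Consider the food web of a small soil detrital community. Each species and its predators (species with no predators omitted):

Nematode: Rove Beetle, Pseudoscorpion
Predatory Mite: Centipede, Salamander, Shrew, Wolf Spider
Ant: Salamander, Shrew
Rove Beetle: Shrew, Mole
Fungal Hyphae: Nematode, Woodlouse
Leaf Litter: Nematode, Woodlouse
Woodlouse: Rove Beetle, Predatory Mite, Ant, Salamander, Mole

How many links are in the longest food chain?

3 links

One longest chain: Leaf Litter → Woodlouse → Predatory Mite → Centipede.
It has 4 species and 3 links.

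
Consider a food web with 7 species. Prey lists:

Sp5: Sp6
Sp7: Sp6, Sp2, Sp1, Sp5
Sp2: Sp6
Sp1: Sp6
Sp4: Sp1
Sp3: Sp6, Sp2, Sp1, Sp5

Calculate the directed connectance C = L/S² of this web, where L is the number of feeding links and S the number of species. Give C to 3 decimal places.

The web has S = 7 species and L = 12 feeding links.
C = L / S² = 12 / 49 = 0.2449 ≈ 0.245.

C = 0.245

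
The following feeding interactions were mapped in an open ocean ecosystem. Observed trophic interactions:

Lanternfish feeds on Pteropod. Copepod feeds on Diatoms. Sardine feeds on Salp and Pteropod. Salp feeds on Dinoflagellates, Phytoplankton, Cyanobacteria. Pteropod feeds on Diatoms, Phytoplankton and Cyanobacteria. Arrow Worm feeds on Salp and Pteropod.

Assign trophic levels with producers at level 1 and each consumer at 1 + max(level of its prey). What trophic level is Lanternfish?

Trophic level 3

Cyanobacteria is a producer → level 1.
Pteropod eats Cyanobacteria (level 1); other prey at levels: Phytoplankton 1, Diatoms 1 → level 2.
Lanternfish eats Pteropod → level 3.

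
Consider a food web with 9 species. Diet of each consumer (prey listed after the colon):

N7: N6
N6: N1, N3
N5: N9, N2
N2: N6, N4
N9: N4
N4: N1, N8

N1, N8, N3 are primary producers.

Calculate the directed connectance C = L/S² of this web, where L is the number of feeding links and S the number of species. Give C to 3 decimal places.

C = 0.123

The web has S = 9 species and L = 10 feeding links.
C = L / S² = 10 / 81 = 0.1235 ≈ 0.123.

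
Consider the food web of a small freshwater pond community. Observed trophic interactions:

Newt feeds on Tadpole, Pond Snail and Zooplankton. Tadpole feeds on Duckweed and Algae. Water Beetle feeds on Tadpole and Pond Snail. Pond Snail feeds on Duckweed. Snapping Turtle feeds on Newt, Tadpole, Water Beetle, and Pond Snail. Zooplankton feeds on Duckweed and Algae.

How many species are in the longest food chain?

One longest chain: Duckweed → Pond Snail → Newt → Snapping Turtle.
It has 4 species and 3 links.

4 species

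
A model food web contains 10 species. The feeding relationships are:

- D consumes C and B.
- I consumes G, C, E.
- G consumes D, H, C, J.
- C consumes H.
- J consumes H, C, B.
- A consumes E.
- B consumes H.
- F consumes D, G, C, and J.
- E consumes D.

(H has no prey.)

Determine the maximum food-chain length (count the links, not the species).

4 links

One longest chain: H → B → J → G → F.
It has 5 species and 4 links.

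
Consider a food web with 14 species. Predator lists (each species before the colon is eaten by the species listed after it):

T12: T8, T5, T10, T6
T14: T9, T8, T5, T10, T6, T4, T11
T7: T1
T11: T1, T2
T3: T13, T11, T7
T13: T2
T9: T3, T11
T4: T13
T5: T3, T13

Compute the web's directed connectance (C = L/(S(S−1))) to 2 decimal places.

The web has S = 14 species and L = 23 feeding links.
C = L / (S(S−1)) = 23 / 182 = 0.1264 ≈ 0.13.

C = 0.13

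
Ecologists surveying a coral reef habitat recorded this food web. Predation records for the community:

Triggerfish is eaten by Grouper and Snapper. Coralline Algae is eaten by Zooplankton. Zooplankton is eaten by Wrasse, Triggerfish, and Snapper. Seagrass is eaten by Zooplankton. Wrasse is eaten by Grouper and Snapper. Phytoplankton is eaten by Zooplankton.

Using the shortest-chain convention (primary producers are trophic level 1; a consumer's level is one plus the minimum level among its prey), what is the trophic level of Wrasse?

Phytoplankton is a producer → level 1.
Zooplankton eats Phytoplankton → level 2.
Wrasse eats Zooplankton → level 3.
No prey of Wrasse is below level 2, so 3 is the minimum.

Trophic level 3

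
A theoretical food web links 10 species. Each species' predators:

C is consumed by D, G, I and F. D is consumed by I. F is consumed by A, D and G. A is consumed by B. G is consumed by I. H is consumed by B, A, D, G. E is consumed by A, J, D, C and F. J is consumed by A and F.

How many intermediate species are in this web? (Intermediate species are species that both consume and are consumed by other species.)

6

Intermediate species (has both prey and predators): C, J, F, D, G, A.
Count: 6.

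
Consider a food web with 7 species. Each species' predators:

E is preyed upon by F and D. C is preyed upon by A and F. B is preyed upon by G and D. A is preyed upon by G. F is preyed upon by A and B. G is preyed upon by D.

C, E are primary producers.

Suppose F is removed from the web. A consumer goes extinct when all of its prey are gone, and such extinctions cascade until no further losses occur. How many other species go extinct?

1

Remove F.
Round 1: B (all prey gone) → extinct.
No further losses. Total secondary extinctions: 1.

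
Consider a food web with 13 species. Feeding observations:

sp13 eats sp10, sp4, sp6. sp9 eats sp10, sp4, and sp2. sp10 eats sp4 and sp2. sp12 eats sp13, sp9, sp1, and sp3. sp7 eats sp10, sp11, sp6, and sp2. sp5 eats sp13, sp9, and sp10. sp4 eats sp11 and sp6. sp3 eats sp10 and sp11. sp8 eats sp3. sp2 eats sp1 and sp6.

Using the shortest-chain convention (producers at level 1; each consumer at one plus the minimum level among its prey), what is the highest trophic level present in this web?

3

Producers (level 1): sp11, sp1, sp6.
Following each consumer down to its lowest-level prey: sp11 → sp3 → sp8 (levels 1 through 3).
All prey of sp8 (sp3 2) are at level 2 or above, so sp8 is at level 1 + 2 = 3.
Every consumer has at least one prey at level 2 or below, so none exceeds level 3.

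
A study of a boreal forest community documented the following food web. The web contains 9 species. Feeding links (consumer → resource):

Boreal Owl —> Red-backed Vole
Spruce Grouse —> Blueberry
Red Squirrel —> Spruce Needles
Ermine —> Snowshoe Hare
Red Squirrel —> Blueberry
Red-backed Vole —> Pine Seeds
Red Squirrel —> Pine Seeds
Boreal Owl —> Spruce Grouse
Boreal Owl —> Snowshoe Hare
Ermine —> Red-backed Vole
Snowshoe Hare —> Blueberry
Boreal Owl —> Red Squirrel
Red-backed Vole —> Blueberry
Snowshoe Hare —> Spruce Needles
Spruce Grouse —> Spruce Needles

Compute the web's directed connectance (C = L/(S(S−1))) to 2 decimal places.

C = 0.21

The web has S = 9 species and L = 15 feeding links.
C = L / (S(S−1)) = 15 / 72 = 0.2083 ≈ 0.21.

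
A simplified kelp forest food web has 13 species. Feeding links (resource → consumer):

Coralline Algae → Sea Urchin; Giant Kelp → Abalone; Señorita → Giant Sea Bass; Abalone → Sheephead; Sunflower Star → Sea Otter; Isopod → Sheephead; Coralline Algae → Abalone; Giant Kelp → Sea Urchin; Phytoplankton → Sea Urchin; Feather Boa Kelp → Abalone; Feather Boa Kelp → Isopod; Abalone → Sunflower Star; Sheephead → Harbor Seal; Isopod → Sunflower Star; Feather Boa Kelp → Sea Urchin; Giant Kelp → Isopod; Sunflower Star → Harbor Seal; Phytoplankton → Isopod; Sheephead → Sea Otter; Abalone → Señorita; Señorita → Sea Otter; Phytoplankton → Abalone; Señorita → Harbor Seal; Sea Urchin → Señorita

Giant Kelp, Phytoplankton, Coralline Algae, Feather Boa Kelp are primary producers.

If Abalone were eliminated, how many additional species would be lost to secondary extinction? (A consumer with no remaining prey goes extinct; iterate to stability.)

Remove Abalone.
Every predator of it retains at least one other prey: Señorita still has Sea Urchin; Sheephead still has Isopod; Sunflower Star still has Isopod.
No consumer loses all prey, so no secondary extinctions occur.

0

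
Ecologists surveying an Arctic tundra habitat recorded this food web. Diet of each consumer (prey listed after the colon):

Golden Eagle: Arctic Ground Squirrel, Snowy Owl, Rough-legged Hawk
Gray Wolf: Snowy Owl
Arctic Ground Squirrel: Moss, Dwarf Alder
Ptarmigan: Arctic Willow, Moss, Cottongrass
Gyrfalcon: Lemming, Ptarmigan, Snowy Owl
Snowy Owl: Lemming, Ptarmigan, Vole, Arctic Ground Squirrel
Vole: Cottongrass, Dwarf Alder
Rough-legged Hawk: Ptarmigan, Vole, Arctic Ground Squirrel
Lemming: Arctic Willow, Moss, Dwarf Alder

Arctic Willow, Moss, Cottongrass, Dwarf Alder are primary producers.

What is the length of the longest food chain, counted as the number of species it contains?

4 species

One longest chain: Arctic Willow → Lemming → Snowy Owl → Gyrfalcon.
It has 4 species and 3 links.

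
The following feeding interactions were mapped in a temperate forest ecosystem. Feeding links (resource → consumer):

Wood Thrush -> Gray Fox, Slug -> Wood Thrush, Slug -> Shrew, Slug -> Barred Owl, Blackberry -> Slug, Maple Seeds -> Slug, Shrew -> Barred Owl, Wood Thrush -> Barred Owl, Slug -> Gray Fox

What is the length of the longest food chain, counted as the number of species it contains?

4 species

One longest chain: Blackberry → Slug → Wood Thrush → Gray Fox.
It has 4 species and 3 links.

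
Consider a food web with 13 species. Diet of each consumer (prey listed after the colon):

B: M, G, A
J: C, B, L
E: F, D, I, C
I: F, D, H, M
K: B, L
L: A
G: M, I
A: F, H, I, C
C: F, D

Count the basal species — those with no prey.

4

Basal species (no prey listed): F, D, H, M.
Count: 4.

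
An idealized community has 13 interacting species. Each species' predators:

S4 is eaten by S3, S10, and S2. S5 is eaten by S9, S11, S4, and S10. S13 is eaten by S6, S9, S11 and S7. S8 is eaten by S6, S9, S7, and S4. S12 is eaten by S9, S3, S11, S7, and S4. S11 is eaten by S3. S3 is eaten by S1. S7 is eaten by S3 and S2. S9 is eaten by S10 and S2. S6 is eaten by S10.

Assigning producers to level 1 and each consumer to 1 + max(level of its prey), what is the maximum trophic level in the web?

4

Producers (level 1): S12, S13, S5, S8.
S12 → S11 → S3 → S1 gives S1 level 4.
No species has a prey at level 4, so no species reaches level 5.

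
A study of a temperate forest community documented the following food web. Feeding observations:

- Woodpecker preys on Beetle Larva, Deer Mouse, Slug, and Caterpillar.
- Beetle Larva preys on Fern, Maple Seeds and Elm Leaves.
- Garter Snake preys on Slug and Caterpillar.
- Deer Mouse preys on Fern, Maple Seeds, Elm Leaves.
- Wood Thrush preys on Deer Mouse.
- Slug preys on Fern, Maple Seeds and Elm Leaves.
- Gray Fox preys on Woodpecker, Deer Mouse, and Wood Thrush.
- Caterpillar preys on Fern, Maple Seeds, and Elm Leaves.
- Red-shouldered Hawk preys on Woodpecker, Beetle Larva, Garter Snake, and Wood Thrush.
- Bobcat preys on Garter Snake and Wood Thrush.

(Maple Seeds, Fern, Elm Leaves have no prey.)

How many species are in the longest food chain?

4 species

One longest chain: Maple Seeds → Deer Mouse → Wood Thrush → Bobcat.
It has 4 species and 3 links.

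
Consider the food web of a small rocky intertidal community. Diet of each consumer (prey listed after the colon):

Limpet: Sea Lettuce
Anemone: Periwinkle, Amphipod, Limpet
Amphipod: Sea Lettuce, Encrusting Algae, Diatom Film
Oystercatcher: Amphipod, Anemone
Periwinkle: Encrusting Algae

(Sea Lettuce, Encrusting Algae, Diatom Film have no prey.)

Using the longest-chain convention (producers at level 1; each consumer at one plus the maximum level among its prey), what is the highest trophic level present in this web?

4

Producers (level 1): Sea Lettuce, Encrusting Algae, Diatom Film.
Encrusting Algae → Periwinkle → Anemone → Oystercatcher gives Oystercatcher level 4.
No species has a prey at level 4, so no species reaches level 5.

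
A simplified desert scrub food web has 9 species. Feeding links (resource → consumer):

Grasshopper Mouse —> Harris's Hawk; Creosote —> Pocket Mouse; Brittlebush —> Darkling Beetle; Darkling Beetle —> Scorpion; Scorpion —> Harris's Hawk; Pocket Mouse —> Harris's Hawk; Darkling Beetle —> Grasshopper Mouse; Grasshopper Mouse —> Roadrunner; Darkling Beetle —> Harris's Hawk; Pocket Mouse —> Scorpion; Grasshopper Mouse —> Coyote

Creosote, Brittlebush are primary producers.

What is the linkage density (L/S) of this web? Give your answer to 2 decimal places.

There are L = 11 links among S = 9 species.
L/S = 11/9 = 1.2222 ≈ 1.22.

L/S = 1.22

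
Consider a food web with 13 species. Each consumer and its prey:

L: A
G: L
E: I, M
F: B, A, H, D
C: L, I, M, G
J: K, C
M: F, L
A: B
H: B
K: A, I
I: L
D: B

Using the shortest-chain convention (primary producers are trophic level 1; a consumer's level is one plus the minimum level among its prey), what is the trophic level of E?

B is a producer → level 1.
F eats B → level 2.
M eats F → level 3.
E eats M → level 4.
No prey of E is below level 3, so 4 is the minimum.

Trophic level 4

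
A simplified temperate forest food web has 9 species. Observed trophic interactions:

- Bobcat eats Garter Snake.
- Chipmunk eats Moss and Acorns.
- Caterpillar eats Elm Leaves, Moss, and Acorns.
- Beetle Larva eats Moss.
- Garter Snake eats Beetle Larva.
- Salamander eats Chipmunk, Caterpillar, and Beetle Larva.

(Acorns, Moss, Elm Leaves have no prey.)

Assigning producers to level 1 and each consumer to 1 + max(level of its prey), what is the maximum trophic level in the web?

Producers (level 1): Acorns, Moss, Elm Leaves.
Moss → Beetle Larva → Garter Snake → Bobcat gives Bobcat level 4.
No species has a prey at level 4, so no species reaches level 5.

4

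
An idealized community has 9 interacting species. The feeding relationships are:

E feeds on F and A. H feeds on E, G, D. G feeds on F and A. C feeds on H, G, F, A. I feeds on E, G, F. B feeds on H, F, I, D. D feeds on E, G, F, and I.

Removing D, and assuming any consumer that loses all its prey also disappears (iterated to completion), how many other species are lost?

0

Remove D.
Every predator of it retains at least one other prey: H still has E, G; B still has F, I, H.
No consumer loses all prey, so no secondary extinctions occur.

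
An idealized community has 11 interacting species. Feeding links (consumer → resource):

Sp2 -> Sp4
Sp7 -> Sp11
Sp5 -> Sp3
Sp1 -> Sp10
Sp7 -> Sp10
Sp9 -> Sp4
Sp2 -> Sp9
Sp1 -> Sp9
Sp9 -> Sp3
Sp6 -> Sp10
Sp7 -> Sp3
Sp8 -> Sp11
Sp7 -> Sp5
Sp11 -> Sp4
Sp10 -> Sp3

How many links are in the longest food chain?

2 links

One longest chain: Sp4 → Sp9 → Sp2.
It has 3 species and 2 links.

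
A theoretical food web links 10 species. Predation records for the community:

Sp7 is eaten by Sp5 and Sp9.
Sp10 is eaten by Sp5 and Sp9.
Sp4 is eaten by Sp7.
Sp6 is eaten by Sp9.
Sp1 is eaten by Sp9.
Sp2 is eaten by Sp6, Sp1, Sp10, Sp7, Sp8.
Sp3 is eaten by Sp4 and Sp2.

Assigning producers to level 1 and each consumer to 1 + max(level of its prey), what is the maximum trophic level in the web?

Producers (level 1): Sp3.
Sp3 → Sp2 → Sp10 → Sp5 gives Sp5 level 4.
No species has a prey at level 4, so no species reaches level 5.

4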